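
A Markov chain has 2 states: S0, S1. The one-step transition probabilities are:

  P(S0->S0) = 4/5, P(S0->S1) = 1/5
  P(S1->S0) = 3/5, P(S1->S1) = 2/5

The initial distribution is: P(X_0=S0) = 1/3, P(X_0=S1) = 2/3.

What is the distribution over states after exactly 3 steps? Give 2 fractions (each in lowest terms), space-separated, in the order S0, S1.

Answer: 56/75 19/75

Derivation:
Propagating the distribution step by step (d_{t+1} = d_t * P):
d_0 = (S0=1/3, S1=2/3)
  d_1[S0] = 1/3*4/5 + 2/3*3/5 = 2/3
  d_1[S1] = 1/3*1/5 + 2/3*2/5 = 1/3
d_1 = (S0=2/3, S1=1/3)
  d_2[S0] = 2/3*4/5 + 1/3*3/5 = 11/15
  d_2[S1] = 2/3*1/5 + 1/3*2/5 = 4/15
d_2 = (S0=11/15, S1=4/15)
  d_3[S0] = 11/15*4/5 + 4/15*3/5 = 56/75
  d_3[S1] = 11/15*1/5 + 4/15*2/5 = 19/75
d_3 = (S0=56/75, S1=19/75)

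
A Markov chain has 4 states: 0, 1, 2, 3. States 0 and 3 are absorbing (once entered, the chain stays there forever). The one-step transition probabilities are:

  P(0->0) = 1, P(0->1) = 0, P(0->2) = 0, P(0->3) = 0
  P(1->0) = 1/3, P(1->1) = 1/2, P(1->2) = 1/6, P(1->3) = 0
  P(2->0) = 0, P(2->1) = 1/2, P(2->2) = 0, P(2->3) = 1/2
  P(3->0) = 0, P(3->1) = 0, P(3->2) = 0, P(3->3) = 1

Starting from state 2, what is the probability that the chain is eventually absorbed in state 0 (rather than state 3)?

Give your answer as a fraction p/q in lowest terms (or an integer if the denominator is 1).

Answer: 2/5

Derivation:
Let a_i = P(absorbed in 0 | start in state i).
Boundary conditions: a_0 = 1, a_3 = 0.
For each transient state i, a_i = sum_j P(i->j) * a_j:
  a_1 = 1/3*a_0 + 1/2*a_1 + 1/6*a_2 + 0*a_3
  a_2 = 0*a_0 + 1/2*a_1 + 0*a_2 + 1/2*a_3

Substituting a_0 = 1 and a_3 = 0, rearrange to (I - Q) a = r where r[i] = P(i -> 0):
  [1/2, -1/6] . (a_1, a_2) = 1/3
  [-1/2, 1] . (a_1, a_2) = 0

Solving yields:
  a_1 = 4/5
  a_2 = 2/5

Starting state is 2, so the absorption probability is a_2 = 2/5.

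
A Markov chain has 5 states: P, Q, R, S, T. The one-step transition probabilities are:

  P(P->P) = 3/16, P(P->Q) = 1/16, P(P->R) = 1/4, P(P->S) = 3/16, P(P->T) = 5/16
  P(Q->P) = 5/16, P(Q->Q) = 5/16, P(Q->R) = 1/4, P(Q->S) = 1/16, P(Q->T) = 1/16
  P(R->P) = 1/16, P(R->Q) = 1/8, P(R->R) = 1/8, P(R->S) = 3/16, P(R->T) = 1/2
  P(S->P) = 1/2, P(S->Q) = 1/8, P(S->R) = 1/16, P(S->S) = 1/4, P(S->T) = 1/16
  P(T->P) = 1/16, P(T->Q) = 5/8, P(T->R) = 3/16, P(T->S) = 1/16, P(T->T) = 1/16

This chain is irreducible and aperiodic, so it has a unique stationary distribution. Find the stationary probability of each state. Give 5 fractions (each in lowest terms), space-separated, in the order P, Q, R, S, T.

Answer: 7751/36046 9353/36046 3389/18023 2504/18023 3578/18023

Derivation:
The stationary distribution satisfies pi = pi * P, i.e.:
  pi_P = 3/16*pi_P + 5/16*pi_Q + 1/16*pi_R + 1/2*pi_S + 1/16*pi_T
  pi_Q = 1/16*pi_P + 5/16*pi_Q + 1/8*pi_R + 1/8*pi_S + 5/8*pi_T
  pi_R = 1/4*pi_P + 1/4*pi_Q + 1/8*pi_R + 1/16*pi_S + 3/16*pi_T
  pi_S = 3/16*pi_P + 1/16*pi_Q + 3/16*pi_R + 1/4*pi_S + 1/16*pi_T
  pi_T = 5/16*pi_P + 1/16*pi_Q + 1/2*pi_R + 1/16*pi_S + 1/16*pi_T
with normalization: pi_P + pi_Q + pi_R + pi_S + pi_T = 1.

Using the first 4 balance equations plus normalization, the linear system A*pi = b is:
  [-13/16, 5/16, 1/16, 1/2, 1/16] . pi = 0
  [1/16, -11/16, 1/8, 1/8, 5/8] . pi = 0
  [1/4, 1/4, -7/8, 1/16, 3/16] . pi = 0
  [3/16, 1/16, 3/16, -3/4, 1/16] . pi = 0
  [1, 1, 1, 1, 1] . pi = 1

Solving yields:
  pi_P = 7751/36046
  pi_Q = 9353/36046
  pi_R = 3389/18023
  pi_S = 2504/18023
  pi_T = 3578/18023

Verification (pi * P):
  7751/36046*3/16 + 9353/36046*5/16 + 3389/18023*1/16 + 2504/18023*1/2 + 3578/18023*1/16 = 7751/36046 = pi_P  (ok)
  7751/36046*1/16 + 9353/36046*5/16 + 3389/18023*1/8 + 2504/18023*1/8 + 3578/18023*5/8 = 9353/36046 = pi_Q  (ok)
  7751/36046*1/4 + 9353/36046*1/4 + 3389/18023*1/8 + 2504/18023*1/16 + 3578/18023*3/16 = 3389/18023 = pi_R  (ok)
  7751/36046*3/16 + 9353/36046*1/16 + 3389/18023*3/16 + 2504/18023*1/4 + 3578/18023*1/16 = 2504/18023 = pi_S  (ok)
  7751/36046*5/16 + 9353/36046*1/16 + 3389/18023*1/2 + 2504/18023*1/16 + 3578/18023*1/16 = 3578/18023 = pi_T  (ok)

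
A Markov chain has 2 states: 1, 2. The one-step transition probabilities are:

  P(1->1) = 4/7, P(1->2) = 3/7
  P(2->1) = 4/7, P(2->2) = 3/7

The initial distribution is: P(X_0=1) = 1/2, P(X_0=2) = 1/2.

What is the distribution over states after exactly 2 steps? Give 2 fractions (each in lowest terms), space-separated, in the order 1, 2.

Propagating the distribution step by step (d_{t+1} = d_t * P):
d_0 = (1=1/2, 2=1/2)
  d_1[1] = 1/2*4/7 + 1/2*4/7 = 4/7
  d_1[2] = 1/2*3/7 + 1/2*3/7 = 3/7
d_1 = (1=4/7, 2=3/7)
  d_2[1] = 4/7*4/7 + 3/7*4/7 = 4/7
  d_2[2] = 4/7*3/7 + 3/7*3/7 = 3/7
d_2 = (1=4/7, 2=3/7)

Answer: 4/7 3/7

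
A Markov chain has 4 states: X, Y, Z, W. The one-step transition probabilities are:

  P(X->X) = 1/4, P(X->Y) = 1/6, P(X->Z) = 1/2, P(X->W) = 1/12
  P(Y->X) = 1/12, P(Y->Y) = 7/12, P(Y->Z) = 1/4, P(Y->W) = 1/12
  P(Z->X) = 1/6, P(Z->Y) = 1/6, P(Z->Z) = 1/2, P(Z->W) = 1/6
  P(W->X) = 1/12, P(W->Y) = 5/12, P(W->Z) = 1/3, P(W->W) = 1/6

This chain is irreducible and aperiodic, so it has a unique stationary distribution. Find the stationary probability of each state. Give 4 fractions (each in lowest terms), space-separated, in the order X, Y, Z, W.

Answer: 132/947 322/947 373/947 120/947

Derivation:
The stationary distribution satisfies pi = pi * P, i.e.:
  pi_X = 1/4*pi_X + 1/12*pi_Y + 1/6*pi_Z + 1/12*pi_W
  pi_Y = 1/6*pi_X + 7/12*pi_Y + 1/6*pi_Z + 5/12*pi_W
  pi_Z = 1/2*pi_X + 1/4*pi_Y + 1/2*pi_Z + 1/3*pi_W
  pi_W = 1/12*pi_X + 1/12*pi_Y + 1/6*pi_Z + 1/6*pi_W
with normalization: pi_X + pi_Y + pi_Z + pi_W = 1.

Using the first 3 balance equations plus normalization, the linear system A*pi = b is:
  [-3/4, 1/12, 1/6, 1/12] . pi = 0
  [1/6, -5/12, 1/6, 5/12] . pi = 0
  [1/2, 1/4, -1/2, 1/3] . pi = 0
  [1, 1, 1, 1] . pi = 1

Solving yields:
  pi_X = 132/947
  pi_Y = 322/947
  pi_Z = 373/947
  pi_W = 120/947

Verification (pi * P):
  132/947*1/4 + 322/947*1/12 + 373/947*1/6 + 120/947*1/12 = 132/947 = pi_X  (ok)
  132/947*1/6 + 322/947*7/12 + 373/947*1/6 + 120/947*5/12 = 322/947 = pi_Y  (ok)
  132/947*1/2 + 322/947*1/4 + 373/947*1/2 + 120/947*1/3 = 373/947 = pi_Z  (ok)
  132/947*1/12 + 322/947*1/12 + 373/947*1/6 + 120/947*1/6 = 120/947 = pi_W  (ok)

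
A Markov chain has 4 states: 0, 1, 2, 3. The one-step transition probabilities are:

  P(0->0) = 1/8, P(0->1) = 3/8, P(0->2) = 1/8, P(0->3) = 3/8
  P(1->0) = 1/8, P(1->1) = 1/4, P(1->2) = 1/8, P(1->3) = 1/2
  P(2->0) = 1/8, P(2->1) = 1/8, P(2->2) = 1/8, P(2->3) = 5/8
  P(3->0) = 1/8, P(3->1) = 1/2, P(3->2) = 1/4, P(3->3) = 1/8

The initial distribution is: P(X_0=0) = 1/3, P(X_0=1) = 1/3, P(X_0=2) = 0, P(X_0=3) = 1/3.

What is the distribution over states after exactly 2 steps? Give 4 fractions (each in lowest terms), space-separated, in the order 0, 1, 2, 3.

Propagating the distribution step by step (d_{t+1} = d_t * P):
d_0 = (0=1/3, 1=1/3, 2=0, 3=1/3)
  d_1[0] = 1/3*1/8 + 1/3*1/8 + 0*1/8 + 1/3*1/8 = 1/8
  d_1[1] = 1/3*3/8 + 1/3*1/4 + 0*1/8 + 1/3*1/2 = 3/8
  d_1[2] = 1/3*1/8 + 1/3*1/8 + 0*1/8 + 1/3*1/4 = 1/6
  d_1[3] = 1/3*3/8 + 1/3*1/2 + 0*5/8 + 1/3*1/8 = 1/3
d_1 = (0=1/8, 1=3/8, 2=1/6, 3=1/3)
  d_2[0] = 1/8*1/8 + 3/8*1/8 + 1/6*1/8 + 1/3*1/8 = 1/8
  d_2[1] = 1/8*3/8 + 3/8*1/4 + 1/6*1/8 + 1/3*1/2 = 21/64
  d_2[2] = 1/8*1/8 + 3/8*1/8 + 1/6*1/8 + 1/3*1/4 = 1/6
  d_2[3] = 1/8*3/8 + 3/8*1/2 + 1/6*5/8 + 1/3*1/8 = 73/192
d_2 = (0=1/8, 1=21/64, 2=1/6, 3=73/192)

Answer: 1/8 21/64 1/6 73/192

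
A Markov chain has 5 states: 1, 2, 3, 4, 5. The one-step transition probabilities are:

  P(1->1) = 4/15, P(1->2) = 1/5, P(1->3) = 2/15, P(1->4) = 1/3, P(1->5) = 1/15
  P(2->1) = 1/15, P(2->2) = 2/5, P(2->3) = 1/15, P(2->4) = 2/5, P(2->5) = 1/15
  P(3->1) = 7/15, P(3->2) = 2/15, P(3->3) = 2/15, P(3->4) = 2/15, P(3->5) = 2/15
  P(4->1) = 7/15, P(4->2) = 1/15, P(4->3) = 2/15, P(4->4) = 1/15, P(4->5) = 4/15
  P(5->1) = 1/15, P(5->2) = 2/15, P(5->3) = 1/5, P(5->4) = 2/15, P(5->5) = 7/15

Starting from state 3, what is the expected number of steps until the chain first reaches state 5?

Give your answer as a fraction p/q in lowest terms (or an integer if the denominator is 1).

Let h_i = expected steps to first reach 5 from state i.
Boundary: h_5 = 0.
First-step equations for the other states:
  h_1 = 1 + 4/15*h_1 + 1/5*h_2 + 2/15*h_3 + 1/3*h_4 + 1/15*h_5
  h_2 = 1 + 1/15*h_1 + 2/5*h_2 + 1/15*h_3 + 2/5*h_4 + 1/15*h_5
  h_3 = 1 + 7/15*h_1 + 2/15*h_2 + 2/15*h_3 + 2/15*h_4 + 2/15*h_5
  h_4 = 1 + 7/15*h_1 + 1/15*h_2 + 2/15*h_3 + 1/15*h_4 + 4/15*h_5

Substituting h_5 = 0 and rearranging gives the linear system (I - Q) h = 1:
  [11/15, -1/5, -2/15, -1/3] . (h_1, h_2, h_3, h_4) = 1
  [-1/15, 3/5, -1/15, -2/5] . (h_1, h_2, h_3, h_4) = 1
  [-7/15, -2/15, 13/15, -2/15] . (h_1, h_2, h_3, h_4) = 1
  [-7/15, -1/15, -2/15, 14/15] . (h_1, h_2, h_3, h_4) = 1

Solving yields:
  h_1 = 1473/185
  h_2 = 1458/185
  h_3 = 1422/185
  h_4 = 1242/185

Starting state is 3, so the expected hitting time is h_3 = 1422/185.

Answer: 1422/185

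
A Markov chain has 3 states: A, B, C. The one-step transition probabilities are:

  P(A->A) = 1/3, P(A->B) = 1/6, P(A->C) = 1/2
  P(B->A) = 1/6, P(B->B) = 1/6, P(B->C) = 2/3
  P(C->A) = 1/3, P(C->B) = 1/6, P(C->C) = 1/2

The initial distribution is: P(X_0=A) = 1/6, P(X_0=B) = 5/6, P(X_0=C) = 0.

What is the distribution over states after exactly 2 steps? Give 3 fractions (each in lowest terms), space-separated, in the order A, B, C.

Answer: 11/36 1/6 19/36

Derivation:
Propagating the distribution step by step (d_{t+1} = d_t * P):
d_0 = (A=1/6, B=5/6, C=0)
  d_1[A] = 1/6*1/3 + 5/6*1/6 + 0*1/3 = 7/36
  d_1[B] = 1/6*1/6 + 5/6*1/6 + 0*1/6 = 1/6
  d_1[C] = 1/6*1/2 + 5/6*2/3 + 0*1/2 = 23/36
d_1 = (A=7/36, B=1/6, C=23/36)
  d_2[A] = 7/36*1/3 + 1/6*1/6 + 23/36*1/3 = 11/36
  d_2[B] = 7/36*1/6 + 1/6*1/6 + 23/36*1/6 = 1/6
  d_2[C] = 7/36*1/2 + 1/6*2/3 + 23/36*1/2 = 19/36
d_2 = (A=11/36, B=1/6, C=19/36)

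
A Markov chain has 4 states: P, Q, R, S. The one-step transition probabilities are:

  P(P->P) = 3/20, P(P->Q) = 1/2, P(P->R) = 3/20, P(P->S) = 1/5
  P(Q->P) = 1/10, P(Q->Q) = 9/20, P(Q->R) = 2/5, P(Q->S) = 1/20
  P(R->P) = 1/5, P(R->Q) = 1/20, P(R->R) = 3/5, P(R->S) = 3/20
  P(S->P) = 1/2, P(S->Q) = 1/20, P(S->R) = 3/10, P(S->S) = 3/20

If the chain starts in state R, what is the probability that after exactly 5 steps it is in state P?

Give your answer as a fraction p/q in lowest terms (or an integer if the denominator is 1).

Computing P^5 by repeated multiplication:
P^1 =
  P: [3/20, 1/2, 3/20, 1/5]
  Q: [1/10, 9/20, 2/5, 1/20]
  R: [1/5, 1/20, 3/5, 3/20]
  S: [1/2, 1/20, 3/10, 3/20]
P^2 =
  P: [81/400, 127/400, 149/400, 43/400]
  Q: [33/200, 11/40, 9/20, 11/100]
  R: [23/100, 4/25, 91/200, 31/200]
  S: [43/200, 59/200, 8/25, 17/100]
P^3 =
  P: [1523/8000, 429/1600, 661/1600, 1027/8000]
  Q: [789/4000, 937/4000, 1751/4000, 523/4000]
  R: [219/1000, 87/400, 209/500, 291/2000]
  S: [843/4000, 1059/4000, 1573/4000, 21/160]
P^4 =
  P: [32349/160000, 38867/160000, 67551/160000, 21233/160000]
  Q: [659/3200, 18597/80000, 34013/80000, 2183/16000]
  R: [4219/20000, 4711/20000, 4143/10000, 87/625]
  S: [16189/80000, 20059/80000, 33027/80000, 429/3200]
P^5 =
  P: [131463/640000, 762077/3200000, 1345993/3200000, 86923/640000]
  Q: [331821/1600000, 377051/1600000, 671847/1600000, 219281/1600000]
  R: [83063/400000, 95659/400000, 166481/400000, 54797/400000]
  S: [328043/1600000, 386173/1600000, 669713/1600000, 216071/1600000]

(P^5)[R -> P] = 83063/400000

Answer: 83063/400000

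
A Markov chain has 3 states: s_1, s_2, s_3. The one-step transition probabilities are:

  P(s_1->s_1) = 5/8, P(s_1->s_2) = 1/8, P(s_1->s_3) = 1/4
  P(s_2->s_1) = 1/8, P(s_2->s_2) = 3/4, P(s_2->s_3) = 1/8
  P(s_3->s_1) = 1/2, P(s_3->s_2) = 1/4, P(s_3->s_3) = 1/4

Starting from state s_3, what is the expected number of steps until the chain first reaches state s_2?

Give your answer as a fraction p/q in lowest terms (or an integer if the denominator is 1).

Let h_i = expected steps to first reach s_2 from state i.
Boundary: h_s_2 = 0.
First-step equations for the other states:
  h_s_1 = 1 + 5/8*h_s_1 + 1/8*h_s_2 + 1/4*h_s_3
  h_s_3 = 1 + 1/2*h_s_1 + 1/4*h_s_2 + 1/4*h_s_3

Substituting h_s_2 = 0 and rearranging gives the linear system (I - Q) h = 1:
  [3/8, -1/4] . (h_s_1, h_s_3) = 1
  [-1/2, 3/4] . (h_s_1, h_s_3) = 1

Solving yields:
  h_s_1 = 32/5
  h_s_3 = 28/5

Starting state is s_3, so the expected hitting time is h_s_3 = 28/5.

Answer: 28/5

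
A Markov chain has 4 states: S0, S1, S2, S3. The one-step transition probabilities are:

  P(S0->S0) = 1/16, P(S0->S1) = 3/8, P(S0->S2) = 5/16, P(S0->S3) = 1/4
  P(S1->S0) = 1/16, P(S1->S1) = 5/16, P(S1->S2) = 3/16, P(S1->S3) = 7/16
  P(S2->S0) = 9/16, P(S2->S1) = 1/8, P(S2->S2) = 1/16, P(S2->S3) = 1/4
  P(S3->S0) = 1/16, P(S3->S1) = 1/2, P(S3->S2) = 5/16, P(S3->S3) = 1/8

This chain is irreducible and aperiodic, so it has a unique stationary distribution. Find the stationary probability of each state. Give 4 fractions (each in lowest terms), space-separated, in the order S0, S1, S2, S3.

Answer: 125/732 245/732 317/1464 407/1464

Derivation:
The stationary distribution satisfies pi = pi * P, i.e.:
  pi_S0 = 1/16*pi_S0 + 1/16*pi_S1 + 9/16*pi_S2 + 1/16*pi_S3
  pi_S1 = 3/8*pi_S0 + 5/16*pi_S1 + 1/8*pi_S2 + 1/2*pi_S3
  pi_S2 = 5/16*pi_S0 + 3/16*pi_S1 + 1/16*pi_S2 + 5/16*pi_S3
  pi_S3 = 1/4*pi_S0 + 7/16*pi_S1 + 1/4*pi_S2 + 1/8*pi_S3
with normalization: pi_S0 + pi_S1 + pi_S2 + pi_S3 = 1.

Using the first 3 balance equations plus normalization, the linear system A*pi = b is:
  [-15/16, 1/16, 9/16, 1/16] . pi = 0
  [3/8, -11/16, 1/8, 1/2] . pi = 0
  [5/16, 3/16, -15/16, 5/16] . pi = 0
  [1, 1, 1, 1] . pi = 1

Solving yields:
  pi_S0 = 125/732
  pi_S1 = 245/732
  pi_S2 = 317/1464
  pi_S3 = 407/1464

Verification (pi * P):
  125/732*1/16 + 245/732*1/16 + 317/1464*9/16 + 407/1464*1/16 = 125/732 = pi_S0  (ok)
  125/732*3/8 + 245/732*5/16 + 317/1464*1/8 + 407/1464*1/2 = 245/732 = pi_S1  (ok)
  125/732*5/16 + 245/732*3/16 + 317/1464*1/16 + 407/1464*5/16 = 317/1464 = pi_S2  (ok)
  125/732*1/4 + 245/732*7/16 + 317/1464*1/4 + 407/1464*1/8 = 407/1464 = pi_S3  (ok)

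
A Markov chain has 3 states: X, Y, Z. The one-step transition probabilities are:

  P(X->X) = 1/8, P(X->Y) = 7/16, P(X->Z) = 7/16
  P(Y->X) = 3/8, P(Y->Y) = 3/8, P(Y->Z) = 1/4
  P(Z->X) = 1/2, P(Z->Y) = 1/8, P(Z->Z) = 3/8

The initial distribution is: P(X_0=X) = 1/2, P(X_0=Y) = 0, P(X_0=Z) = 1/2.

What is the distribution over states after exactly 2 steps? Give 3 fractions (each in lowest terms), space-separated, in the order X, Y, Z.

Propagating the distribution step by step (d_{t+1} = d_t * P):
d_0 = (X=1/2, Y=0, Z=1/2)
  d_1[X] = 1/2*1/8 + 0*3/8 + 1/2*1/2 = 5/16
  d_1[Y] = 1/2*7/16 + 0*3/8 + 1/2*1/8 = 9/32
  d_1[Z] = 1/2*7/16 + 0*1/4 + 1/2*3/8 = 13/32
d_1 = (X=5/16, Y=9/32, Z=13/32)
  d_2[X] = 5/16*1/8 + 9/32*3/8 + 13/32*1/2 = 89/256
  d_2[Y] = 5/16*7/16 + 9/32*3/8 + 13/32*1/8 = 75/256
  d_2[Z] = 5/16*7/16 + 9/32*1/4 + 13/32*3/8 = 23/64
d_2 = (X=89/256, Y=75/256, Z=23/64)

Answer: 89/256 75/256 23/64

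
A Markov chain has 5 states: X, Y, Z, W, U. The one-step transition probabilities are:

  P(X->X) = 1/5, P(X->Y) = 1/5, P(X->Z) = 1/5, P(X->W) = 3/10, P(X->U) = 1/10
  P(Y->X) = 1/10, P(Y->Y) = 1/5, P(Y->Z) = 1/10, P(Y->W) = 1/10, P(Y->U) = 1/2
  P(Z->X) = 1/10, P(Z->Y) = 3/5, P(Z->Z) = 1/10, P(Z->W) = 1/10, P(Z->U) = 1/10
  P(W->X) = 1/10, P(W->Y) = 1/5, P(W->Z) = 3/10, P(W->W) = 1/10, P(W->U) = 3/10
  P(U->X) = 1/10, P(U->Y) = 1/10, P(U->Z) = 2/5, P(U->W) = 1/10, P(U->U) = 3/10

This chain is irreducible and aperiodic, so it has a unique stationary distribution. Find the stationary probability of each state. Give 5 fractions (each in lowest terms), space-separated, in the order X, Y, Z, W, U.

Answer: 1/9 386/1485 73/330 11/90 424/1485

Derivation:
The stationary distribution satisfies pi = pi * P, i.e.:
  pi_X = 1/5*pi_X + 1/10*pi_Y + 1/10*pi_Z + 1/10*pi_W + 1/10*pi_U
  pi_Y = 1/5*pi_X + 1/5*pi_Y + 3/5*pi_Z + 1/5*pi_W + 1/10*pi_U
  pi_Z = 1/5*pi_X + 1/10*pi_Y + 1/10*pi_Z + 3/10*pi_W + 2/5*pi_U
  pi_W = 3/10*pi_X + 1/10*pi_Y + 1/10*pi_Z + 1/10*pi_W + 1/10*pi_U
  pi_U = 1/10*pi_X + 1/2*pi_Y + 1/10*pi_Z + 3/10*pi_W + 3/10*pi_U
with normalization: pi_X + pi_Y + pi_Z + pi_W + pi_U = 1.

Using the first 4 balance equations plus normalization, the linear system A*pi = b is:
  [-4/5, 1/10, 1/10, 1/10, 1/10] . pi = 0
  [1/5, -4/5, 3/5, 1/5, 1/10] . pi = 0
  [1/5, 1/10, -9/10, 3/10, 2/5] . pi = 0
  [3/10, 1/10, 1/10, -9/10, 1/10] . pi = 0
  [1, 1, 1, 1, 1] . pi = 1

Solving yields:
  pi_X = 1/9
  pi_Y = 386/1485
  pi_Z = 73/330
  pi_W = 11/90
  pi_U = 424/1485

Verification (pi * P):
  1/9*1/5 + 386/1485*1/10 + 73/330*1/10 + 11/90*1/10 + 424/1485*1/10 = 1/9 = pi_X  (ok)
  1/9*1/5 + 386/1485*1/5 + 73/330*3/5 + 11/90*1/5 + 424/1485*1/10 = 386/1485 = pi_Y  (ok)
  1/9*1/5 + 386/1485*1/10 + 73/330*1/10 + 11/90*3/10 + 424/1485*2/5 = 73/330 = pi_Z  (ok)
  1/9*3/10 + 386/1485*1/10 + 73/330*1/10 + 11/90*1/10 + 424/1485*1/10 = 11/90 = pi_W  (ok)
  1/9*1/10 + 386/1485*1/2 + 73/330*1/10 + 11/90*3/10 + 424/1485*3/10 = 424/1485 = pi_U  (ok)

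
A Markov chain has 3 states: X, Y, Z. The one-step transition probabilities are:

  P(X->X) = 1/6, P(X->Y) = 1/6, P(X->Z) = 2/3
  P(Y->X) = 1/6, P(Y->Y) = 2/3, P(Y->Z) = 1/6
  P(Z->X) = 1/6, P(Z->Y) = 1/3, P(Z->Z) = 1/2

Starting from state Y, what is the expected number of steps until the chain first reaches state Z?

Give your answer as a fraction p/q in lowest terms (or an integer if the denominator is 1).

Let h_i = expected steps to first reach Z from state i.
Boundary: h_Z = 0.
First-step equations for the other states:
  h_X = 1 + 1/6*h_X + 1/6*h_Y + 2/3*h_Z
  h_Y = 1 + 1/6*h_X + 2/3*h_Y + 1/6*h_Z

Substituting h_Z = 0 and rearranging gives the linear system (I - Q) h = 1:
  [5/6, -1/6] . (h_X, h_Y) = 1
  [-1/6, 1/3] . (h_X, h_Y) = 1

Solving yields:
  h_X = 2
  h_Y = 4

Starting state is Y, so the expected hitting time is h_Y = 4.

Answer: 4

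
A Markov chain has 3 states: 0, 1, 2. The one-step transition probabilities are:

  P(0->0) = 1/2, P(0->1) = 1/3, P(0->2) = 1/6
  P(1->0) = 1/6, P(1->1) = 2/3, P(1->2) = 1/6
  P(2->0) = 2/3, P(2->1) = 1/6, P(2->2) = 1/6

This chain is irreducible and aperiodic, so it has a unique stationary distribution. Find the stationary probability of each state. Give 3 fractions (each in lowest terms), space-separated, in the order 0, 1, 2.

The stationary distribution satisfies pi = pi * P, i.e.:
  pi_0 = 1/2*pi_0 + 1/6*pi_1 + 2/3*pi_2
  pi_1 = 1/3*pi_0 + 2/3*pi_1 + 1/6*pi_2
  pi_2 = 1/6*pi_0 + 1/6*pi_1 + 1/6*pi_2
with normalization: pi_0 + pi_1 + pi_2 = 1.

Using the first 2 balance equations plus normalization, the linear system A*pi = b is:
  [-1/2, 1/6, 2/3] . pi = 0
  [1/3, -1/3, 1/6] . pi = 0
  [1, 1, 1] . pi = 1

Solving yields:
  pi_0 = 3/8
  pi_1 = 11/24
  pi_2 = 1/6

Verification (pi * P):
  3/8*1/2 + 11/24*1/6 + 1/6*2/3 = 3/8 = pi_0  (ok)
  3/8*1/3 + 11/24*2/3 + 1/6*1/6 = 11/24 = pi_1  (ok)
  3/8*1/6 + 11/24*1/6 + 1/6*1/6 = 1/6 = pi_2  (ok)

Answer: 3/8 11/24 1/6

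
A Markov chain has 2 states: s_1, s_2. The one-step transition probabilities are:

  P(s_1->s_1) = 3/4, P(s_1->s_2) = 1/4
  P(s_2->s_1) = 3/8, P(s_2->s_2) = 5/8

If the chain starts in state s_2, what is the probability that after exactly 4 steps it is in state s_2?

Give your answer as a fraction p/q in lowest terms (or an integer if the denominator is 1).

Answer: 1687/4096

Derivation:
Computing P^4 by repeated multiplication:
P^1 =
  s_1: [3/4, 1/4]
  s_2: [3/8, 5/8]
P^2 =
  s_1: [21/32, 11/32]
  s_2: [33/64, 31/64]
P^3 =
  s_1: [159/256, 97/256]
  s_2: [291/512, 221/512]
P^4 =
  s_1: [1245/2048, 803/2048]
  s_2: [2409/4096, 1687/4096]

(P^4)[s_2 -> s_2] = 1687/4096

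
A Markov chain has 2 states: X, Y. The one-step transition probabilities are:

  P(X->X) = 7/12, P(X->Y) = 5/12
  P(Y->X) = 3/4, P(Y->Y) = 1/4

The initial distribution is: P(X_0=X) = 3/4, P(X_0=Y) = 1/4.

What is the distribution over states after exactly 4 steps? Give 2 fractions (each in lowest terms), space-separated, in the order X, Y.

Propagating the distribution step by step (d_{t+1} = d_t * P):
d_0 = (X=3/4, Y=1/4)
  d_1[X] = 3/4*7/12 + 1/4*3/4 = 5/8
  d_1[Y] = 3/4*5/12 + 1/4*1/4 = 3/8
d_1 = (X=5/8, Y=3/8)
  d_2[X] = 5/8*7/12 + 3/8*3/4 = 31/48
  d_2[Y] = 5/8*5/12 + 3/8*1/4 = 17/48
d_2 = (X=31/48, Y=17/48)
  d_3[X] = 31/48*7/12 + 17/48*3/4 = 185/288
  d_3[Y] = 31/48*5/12 + 17/48*1/4 = 103/288
d_3 = (X=185/288, Y=103/288)
  d_4[X] = 185/288*7/12 + 103/288*3/4 = 1111/1728
  d_4[Y] = 185/288*5/12 + 103/288*1/4 = 617/1728
d_4 = (X=1111/1728, Y=617/1728)

Answer: 1111/1728 617/1728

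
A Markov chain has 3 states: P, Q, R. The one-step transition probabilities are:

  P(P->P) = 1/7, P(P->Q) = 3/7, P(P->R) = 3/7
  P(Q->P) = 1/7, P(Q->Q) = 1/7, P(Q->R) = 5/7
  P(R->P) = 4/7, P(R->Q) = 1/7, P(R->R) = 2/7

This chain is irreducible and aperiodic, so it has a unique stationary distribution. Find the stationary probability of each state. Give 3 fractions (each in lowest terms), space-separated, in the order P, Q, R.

Answer: 25/76 9/38 33/76

Derivation:
The stationary distribution satisfies pi = pi * P, i.e.:
  pi_P = 1/7*pi_P + 1/7*pi_Q + 4/7*pi_R
  pi_Q = 3/7*pi_P + 1/7*pi_Q + 1/7*pi_R
  pi_R = 3/7*pi_P + 5/7*pi_Q + 2/7*pi_R
with normalization: pi_P + pi_Q + pi_R = 1.

Using the first 2 balance equations plus normalization, the linear system A*pi = b is:
  [-6/7, 1/7, 4/7] . pi = 0
  [3/7, -6/7, 1/7] . pi = 0
  [1, 1, 1] . pi = 1

Solving yields:
  pi_P = 25/76
  pi_Q = 9/38
  pi_R = 33/76

Verification (pi * P):
  25/76*1/7 + 9/38*1/7 + 33/76*4/7 = 25/76 = pi_P  (ok)
  25/76*3/7 + 9/38*1/7 + 33/76*1/7 = 9/38 = pi_Q  (ok)
  25/76*3/7 + 9/38*5/7 + 33/76*2/7 = 33/76 = pi_R  (ok)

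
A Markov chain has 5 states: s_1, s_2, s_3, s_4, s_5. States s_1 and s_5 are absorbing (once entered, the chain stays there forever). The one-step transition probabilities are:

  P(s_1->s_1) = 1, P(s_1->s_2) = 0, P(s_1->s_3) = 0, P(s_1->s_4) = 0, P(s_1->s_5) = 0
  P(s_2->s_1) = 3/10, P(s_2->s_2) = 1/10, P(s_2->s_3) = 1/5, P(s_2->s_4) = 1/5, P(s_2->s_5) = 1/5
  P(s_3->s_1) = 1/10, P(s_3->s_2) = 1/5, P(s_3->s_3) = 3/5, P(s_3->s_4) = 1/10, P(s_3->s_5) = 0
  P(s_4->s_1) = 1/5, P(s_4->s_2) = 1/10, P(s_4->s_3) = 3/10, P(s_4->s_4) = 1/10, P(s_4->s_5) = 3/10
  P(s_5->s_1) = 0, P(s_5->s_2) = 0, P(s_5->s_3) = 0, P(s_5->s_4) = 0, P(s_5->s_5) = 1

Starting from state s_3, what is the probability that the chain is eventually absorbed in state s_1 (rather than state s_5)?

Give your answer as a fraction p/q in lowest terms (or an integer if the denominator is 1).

Answer: 162/239

Derivation:
Let a_i = P(absorbed in s_1 | start in state i).
Boundary conditions: a_s_1 = 1, a_s_5 = 0.
For each transient state i, a_i = sum_j P(i->j) * a_j:
  a_s_2 = 3/10*a_s_1 + 1/10*a_s_2 + 1/5*a_s_3 + 1/5*a_s_4 + 1/5*a_s_5
  a_s_3 = 1/10*a_s_1 + 1/5*a_s_2 + 3/5*a_s_3 + 1/10*a_s_4 + 0*a_s_5
  a_s_4 = 1/5*a_s_1 + 1/10*a_s_2 + 3/10*a_s_3 + 1/10*a_s_4 + 3/10*a_s_5

Substituting a_s_1 = 1 and a_s_5 = 0, rearrange to (I - Q) a = r where r[i] = P(i -> s_1):
  [9/10, -1/5, -1/5] . (a_s_2, a_s_3, a_s_4) = 3/10
  [-1/5, 2/5, -1/10] . (a_s_2, a_s_3, a_s_4) = 1/10
  [-1/10, -3/10, 9/10] . (a_s_2, a_s_3, a_s_4) = 1/5

Solving yields:
  a_s_2 = 143/239
  a_s_3 = 162/239
  a_s_4 = 123/239

Starting state is s_3, so the absorption probability is a_s_3 = 162/239.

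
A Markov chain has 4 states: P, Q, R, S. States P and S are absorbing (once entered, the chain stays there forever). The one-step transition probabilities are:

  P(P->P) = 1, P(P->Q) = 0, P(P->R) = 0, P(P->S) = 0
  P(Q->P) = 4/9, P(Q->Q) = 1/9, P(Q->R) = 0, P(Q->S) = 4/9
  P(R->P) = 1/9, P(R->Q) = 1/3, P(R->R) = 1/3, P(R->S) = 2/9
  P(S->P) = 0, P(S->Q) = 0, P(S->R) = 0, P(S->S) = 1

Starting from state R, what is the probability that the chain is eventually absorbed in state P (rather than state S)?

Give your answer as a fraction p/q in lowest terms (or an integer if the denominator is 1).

Answer: 5/12

Derivation:
Let a_i = P(absorbed in P | start in state i).
Boundary conditions: a_P = 1, a_S = 0.
For each transient state i, a_i = sum_j P(i->j) * a_j:
  a_Q = 4/9*a_P + 1/9*a_Q + 0*a_R + 4/9*a_S
  a_R = 1/9*a_P + 1/3*a_Q + 1/3*a_R + 2/9*a_S

Substituting a_P = 1 and a_S = 0, rearrange to (I - Q) a = r where r[i] = P(i -> P):
  [8/9, 0] . (a_Q, a_R) = 4/9
  [-1/3, 2/3] . (a_Q, a_R) = 1/9

Solving yields:
  a_Q = 1/2
  a_R = 5/12

Starting state is R, so the absorption probability is a_R = 5/12.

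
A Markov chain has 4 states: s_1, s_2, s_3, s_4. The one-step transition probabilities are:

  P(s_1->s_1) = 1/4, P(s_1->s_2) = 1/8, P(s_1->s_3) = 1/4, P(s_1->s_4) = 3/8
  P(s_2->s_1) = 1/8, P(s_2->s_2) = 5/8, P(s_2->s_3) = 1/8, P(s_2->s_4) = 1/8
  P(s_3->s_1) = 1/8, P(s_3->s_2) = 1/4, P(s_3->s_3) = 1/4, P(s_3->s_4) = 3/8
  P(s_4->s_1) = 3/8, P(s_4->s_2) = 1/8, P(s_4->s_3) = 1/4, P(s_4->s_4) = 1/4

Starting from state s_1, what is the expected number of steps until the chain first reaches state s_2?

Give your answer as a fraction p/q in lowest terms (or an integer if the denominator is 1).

Let h_i = expected steps to first reach s_2 from state i.
Boundary: h_s_2 = 0.
First-step equations for the other states:
  h_s_1 = 1 + 1/4*h_s_1 + 1/8*h_s_2 + 1/4*h_s_3 + 3/8*h_s_4
  h_s_3 = 1 + 1/8*h_s_1 + 1/4*h_s_2 + 1/4*h_s_3 + 3/8*h_s_4
  h_s_4 = 1 + 3/8*h_s_1 + 1/8*h_s_2 + 1/4*h_s_3 + 1/4*h_s_4

Substituting h_s_2 = 0 and rearranging gives the linear system (I - Q) h = 1:
  [3/4, -1/4, -3/8] . (h_s_1, h_s_3, h_s_4) = 1
  [-1/8, 3/4, -3/8] . (h_s_1, h_s_3, h_s_4) = 1
  [-3/8, -1/4, 3/4] . (h_s_1, h_s_3, h_s_4) = 1

Solving yields:
  h_s_1 = 32/5
  h_s_3 = 28/5
  h_s_4 = 32/5

Starting state is s_1, so the expected hitting time is h_s_1 = 32/5.

Answer: 32/5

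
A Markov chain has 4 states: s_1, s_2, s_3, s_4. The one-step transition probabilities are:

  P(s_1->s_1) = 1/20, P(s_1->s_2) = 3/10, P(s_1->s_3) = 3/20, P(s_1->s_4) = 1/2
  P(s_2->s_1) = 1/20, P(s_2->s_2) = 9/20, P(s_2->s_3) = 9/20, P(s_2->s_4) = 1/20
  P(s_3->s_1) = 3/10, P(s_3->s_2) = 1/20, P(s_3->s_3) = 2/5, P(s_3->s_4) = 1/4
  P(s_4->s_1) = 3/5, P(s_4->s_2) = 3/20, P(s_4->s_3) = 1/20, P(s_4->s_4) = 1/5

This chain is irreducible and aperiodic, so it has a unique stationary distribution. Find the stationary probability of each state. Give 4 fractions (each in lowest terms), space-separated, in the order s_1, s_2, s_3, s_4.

The stationary distribution satisfies pi = pi * P, i.e.:
  pi_s_1 = 1/20*pi_s_1 + 1/20*pi_s_2 + 3/10*pi_s_3 + 3/5*pi_s_4
  pi_s_2 = 3/10*pi_s_1 + 9/20*pi_s_2 + 1/20*pi_s_3 + 3/20*pi_s_4
  pi_s_3 = 3/20*pi_s_1 + 9/20*pi_s_2 + 2/5*pi_s_3 + 1/20*pi_s_4
  pi_s_4 = 1/2*pi_s_1 + 1/20*pi_s_2 + 1/4*pi_s_3 + 1/5*pi_s_4
with normalization: pi_s_1 + pi_s_2 + pi_s_3 + pi_s_4 = 1.

Using the first 3 balance equations plus normalization, the linear system A*pi = b is:
  [-19/20, 1/20, 3/10, 3/5] . pi = 0
  [3/10, -11/20, 1/20, 3/20] . pi = 0
  [3/20, 9/20, -3/5, 1/20] . pi = 0
  [1, 1, 1, 1] . pi = 1

Solving yields:
  pi_s_1 = 1741/6835
  pi_s_2 = 317/1367
  pi_s_3 = 1769/6835
  pi_s_4 = 348/1367

Verification (pi * P):
  1741/6835*1/20 + 317/1367*1/20 + 1769/6835*3/10 + 348/1367*3/5 = 1741/6835 = pi_s_1  (ok)
  1741/6835*3/10 + 317/1367*9/20 + 1769/6835*1/20 + 348/1367*3/20 = 317/1367 = pi_s_2  (ok)
  1741/6835*3/20 + 317/1367*9/20 + 1769/6835*2/5 + 348/1367*1/20 = 1769/6835 = pi_s_3  (ok)
  1741/6835*1/2 + 317/1367*1/20 + 1769/6835*1/4 + 348/1367*1/5 = 348/1367 = pi_s_4  (ok)

Answer: 1741/6835 317/1367 1769/6835 348/1367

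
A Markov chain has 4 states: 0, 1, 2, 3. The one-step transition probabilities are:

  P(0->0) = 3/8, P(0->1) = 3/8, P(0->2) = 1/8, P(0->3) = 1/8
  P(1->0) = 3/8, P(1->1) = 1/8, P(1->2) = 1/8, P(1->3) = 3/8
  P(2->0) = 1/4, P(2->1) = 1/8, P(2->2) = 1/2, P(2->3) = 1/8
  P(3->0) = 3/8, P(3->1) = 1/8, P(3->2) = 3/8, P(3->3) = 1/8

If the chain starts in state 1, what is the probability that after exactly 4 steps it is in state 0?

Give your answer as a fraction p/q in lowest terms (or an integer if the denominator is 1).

Answer: 1401/4096

Derivation:
Computing P^4 by repeated multiplication:
P^1 =
  0: [3/8, 3/8, 1/8, 1/8]
  1: [3/8, 1/8, 1/8, 3/8]
  2: [1/4, 1/8, 1/2, 1/8]
  3: [3/8, 1/8, 3/8, 1/8]
P^2 =
  0: [23/64, 7/32, 13/64, 7/32]
  1: [23/64, 7/32, 17/64, 5/32]
  2: [5/16, 3/16, 11/32, 5/32]
  3: [21/64, 7/32, 19/64, 5/32]
P^3 =
  0: [179/512, 55/256, 131/512, 23/128]
  1: [175/512, 55/256, 135/512, 23/128]
  2: [85/256, 13/64, 75/256, 11/64]
  3: [173/512, 53/256, 141/512, 23/128]
P^4 =
  0: [1405/4096, 435/2048, 1089/4096, 183/1024]
  1: [1401/4096, 431/2048, 1101/4096, 183/1024]
  2: [693/2048, 213/1024, 569/2048, 45/256]
  3: [1395/4096, 429/2048, 1119/4096, 181/1024]

(P^4)[1 -> 0] = 1401/4096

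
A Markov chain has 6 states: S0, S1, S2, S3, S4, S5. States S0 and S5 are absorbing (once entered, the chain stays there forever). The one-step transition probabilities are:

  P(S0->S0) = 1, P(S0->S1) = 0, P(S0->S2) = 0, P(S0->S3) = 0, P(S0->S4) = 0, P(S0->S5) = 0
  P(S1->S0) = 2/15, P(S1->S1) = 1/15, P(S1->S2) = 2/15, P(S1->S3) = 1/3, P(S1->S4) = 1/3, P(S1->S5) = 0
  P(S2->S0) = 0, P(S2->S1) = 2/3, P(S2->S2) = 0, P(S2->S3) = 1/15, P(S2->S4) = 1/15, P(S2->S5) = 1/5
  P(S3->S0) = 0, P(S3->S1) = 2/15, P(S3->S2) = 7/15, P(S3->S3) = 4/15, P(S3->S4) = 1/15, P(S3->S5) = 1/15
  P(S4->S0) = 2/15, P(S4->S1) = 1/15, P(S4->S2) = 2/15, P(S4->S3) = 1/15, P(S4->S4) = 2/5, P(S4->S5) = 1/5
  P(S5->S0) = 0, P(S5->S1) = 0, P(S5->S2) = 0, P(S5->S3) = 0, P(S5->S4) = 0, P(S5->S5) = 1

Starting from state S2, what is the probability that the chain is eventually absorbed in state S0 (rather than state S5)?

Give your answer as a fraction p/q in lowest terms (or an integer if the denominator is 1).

Let a_i = P(absorbed in S0 | start in state i).
Boundary conditions: a_S0 = 1, a_S5 = 0.
For each transient state i, a_i = sum_j P(i->j) * a_j:
  a_S1 = 2/15*a_S0 + 1/15*a_S1 + 2/15*a_S2 + 1/3*a_S3 + 1/3*a_S4 + 0*a_S5
  a_S2 = 0*a_S0 + 2/3*a_S1 + 0*a_S2 + 1/15*a_S3 + 1/15*a_S4 + 1/5*a_S5
  a_S3 = 0*a_S0 + 2/15*a_S1 + 7/15*a_S2 + 4/15*a_S3 + 1/15*a_S4 + 1/15*a_S5
  a_S4 = 2/15*a_S0 + 1/15*a_S1 + 2/15*a_S2 + 1/15*a_S3 + 2/5*a_S4 + 1/5*a_S5

Substituting a_S0 = 1 and a_S5 = 0, rearrange to (I - Q) a = r where r[i] = P(i -> S0):
  [14/15, -2/15, -1/3, -1/3] . (a_S1, a_S2, a_S3, a_S4) = 2/15
  [-2/3, 1, -1/15, -1/15] . (a_S1, a_S2, a_S3, a_S4) = 0
  [-2/15, -7/15, 11/15, -1/15] . (a_S1, a_S2, a_S3, a_S4) = 0
  [-1/15, -2/15, -1/15, 3/5] . (a_S1, a_S2, a_S3, a_S4) = 2/15

Solving yields:
  a_S1 = 230/507
  a_S2 = 178/507
  a_S3 = 173/507
  a_S4 = 197/507

Starting state is S2, so the absorption probability is a_S2 = 178/507.

Answer: 178/507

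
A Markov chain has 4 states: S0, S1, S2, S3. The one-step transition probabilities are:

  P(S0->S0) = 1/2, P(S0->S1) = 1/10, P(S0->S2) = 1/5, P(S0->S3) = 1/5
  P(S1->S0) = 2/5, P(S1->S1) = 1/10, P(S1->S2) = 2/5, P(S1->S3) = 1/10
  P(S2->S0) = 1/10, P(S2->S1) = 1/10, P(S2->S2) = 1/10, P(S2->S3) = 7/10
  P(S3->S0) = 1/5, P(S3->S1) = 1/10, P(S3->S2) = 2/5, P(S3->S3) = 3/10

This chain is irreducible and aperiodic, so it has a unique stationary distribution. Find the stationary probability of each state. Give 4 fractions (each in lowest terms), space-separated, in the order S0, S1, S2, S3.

Answer: 123/445 1/10 118/445 319/890

Derivation:
The stationary distribution satisfies pi = pi * P, i.e.:
  pi_S0 = 1/2*pi_S0 + 2/5*pi_S1 + 1/10*pi_S2 + 1/5*pi_S3
  pi_S1 = 1/10*pi_S0 + 1/10*pi_S1 + 1/10*pi_S2 + 1/10*pi_S3
  pi_S2 = 1/5*pi_S0 + 2/5*pi_S1 + 1/10*pi_S2 + 2/5*pi_S3
  pi_S3 = 1/5*pi_S0 + 1/10*pi_S1 + 7/10*pi_S2 + 3/10*pi_S3
with normalization: pi_S0 + pi_S1 + pi_S2 + pi_S3 = 1.

Using the first 3 balance equations plus normalization, the linear system A*pi = b is:
  [-1/2, 2/5, 1/10, 1/5] . pi = 0
  [1/10, -9/10, 1/10, 1/10] . pi = 0
  [1/5, 2/5, -9/10, 2/5] . pi = 0
  [1, 1, 1, 1] . pi = 1

Solving yields:
  pi_S0 = 123/445
  pi_S1 = 1/10
  pi_S2 = 118/445
  pi_S3 = 319/890

Verification (pi * P):
  123/445*1/2 + 1/10*2/5 + 118/445*1/10 + 319/890*1/5 = 123/445 = pi_S0  (ok)
  123/445*1/10 + 1/10*1/10 + 118/445*1/10 + 319/890*1/10 = 1/10 = pi_S1  (ok)
  123/445*1/5 + 1/10*2/5 + 118/445*1/10 + 319/890*2/5 = 118/445 = pi_S2  (ok)
  123/445*1/5 + 1/10*1/10 + 118/445*7/10 + 319/890*3/10 = 319/890 = pi_S3  (ok)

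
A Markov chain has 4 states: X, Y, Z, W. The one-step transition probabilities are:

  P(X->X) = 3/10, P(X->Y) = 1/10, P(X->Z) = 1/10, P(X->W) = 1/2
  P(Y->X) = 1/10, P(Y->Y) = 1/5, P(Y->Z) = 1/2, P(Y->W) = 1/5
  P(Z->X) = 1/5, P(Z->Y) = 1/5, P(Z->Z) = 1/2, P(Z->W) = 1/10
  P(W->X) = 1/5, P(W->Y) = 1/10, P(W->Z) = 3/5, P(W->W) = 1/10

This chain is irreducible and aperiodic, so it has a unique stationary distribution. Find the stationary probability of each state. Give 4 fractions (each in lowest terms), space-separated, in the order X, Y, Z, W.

The stationary distribution satisfies pi = pi * P, i.e.:
  pi_X = 3/10*pi_X + 1/10*pi_Y + 1/5*pi_Z + 1/5*pi_W
  pi_Y = 1/10*pi_X + 1/5*pi_Y + 1/5*pi_Z + 1/10*pi_W
  pi_Z = 1/10*pi_X + 1/2*pi_Y + 1/2*pi_Z + 3/5*pi_W
  pi_W = 1/2*pi_X + 1/5*pi_Y + 1/10*pi_Z + 1/10*pi_W
with normalization: pi_X + pi_Y + pi_Z + pi_W = 1.

Using the first 3 balance equations plus normalization, the linear system A*pi = b is:
  [-7/10, 1/10, 1/5, 1/5] . pi = 0
  [1/10, -4/5, 1/5, 1/10] . pi = 0
  [1/10, 1/2, -1/2, 3/5] . pi = 0
  [1, 1, 1, 1] . pi = 1

Solving yields:
  pi_X = 183/895
  pi_Y = 143/895
  pi_Z = 392/895
  pi_W = 177/895

Verification (pi * P):
  183/895*3/10 + 143/895*1/10 + 392/895*1/5 + 177/895*1/5 = 183/895 = pi_X  (ok)
  183/895*1/10 + 143/895*1/5 + 392/895*1/5 + 177/895*1/10 = 143/895 = pi_Y  (ok)
  183/895*1/10 + 143/895*1/2 + 392/895*1/2 + 177/895*3/5 = 392/895 = pi_Z  (ok)
  183/895*1/2 + 143/895*1/5 + 392/895*1/10 + 177/895*1/10 = 177/895 = pi_W  (ok)

Answer: 183/895 143/895 392/895 177/895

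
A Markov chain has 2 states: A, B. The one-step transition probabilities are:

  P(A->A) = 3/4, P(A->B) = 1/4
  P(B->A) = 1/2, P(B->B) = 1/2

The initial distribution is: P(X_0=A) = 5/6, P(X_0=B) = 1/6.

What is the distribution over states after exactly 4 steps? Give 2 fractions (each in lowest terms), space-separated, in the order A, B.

Propagating the distribution step by step (d_{t+1} = d_t * P):
d_0 = (A=5/6, B=1/6)
  d_1[A] = 5/6*3/4 + 1/6*1/2 = 17/24
  d_1[B] = 5/6*1/4 + 1/6*1/2 = 7/24
d_1 = (A=17/24, B=7/24)
  d_2[A] = 17/24*3/4 + 7/24*1/2 = 65/96
  d_2[B] = 17/24*1/4 + 7/24*1/2 = 31/96
d_2 = (A=65/96, B=31/96)
  d_3[A] = 65/96*3/4 + 31/96*1/2 = 257/384
  d_3[B] = 65/96*1/4 + 31/96*1/2 = 127/384
d_3 = (A=257/384, B=127/384)
  d_4[A] = 257/384*3/4 + 127/384*1/2 = 1025/1536
  d_4[B] = 257/384*1/4 + 127/384*1/2 = 511/1536
d_4 = (A=1025/1536, B=511/1536)

Answer: 1025/1536 511/1536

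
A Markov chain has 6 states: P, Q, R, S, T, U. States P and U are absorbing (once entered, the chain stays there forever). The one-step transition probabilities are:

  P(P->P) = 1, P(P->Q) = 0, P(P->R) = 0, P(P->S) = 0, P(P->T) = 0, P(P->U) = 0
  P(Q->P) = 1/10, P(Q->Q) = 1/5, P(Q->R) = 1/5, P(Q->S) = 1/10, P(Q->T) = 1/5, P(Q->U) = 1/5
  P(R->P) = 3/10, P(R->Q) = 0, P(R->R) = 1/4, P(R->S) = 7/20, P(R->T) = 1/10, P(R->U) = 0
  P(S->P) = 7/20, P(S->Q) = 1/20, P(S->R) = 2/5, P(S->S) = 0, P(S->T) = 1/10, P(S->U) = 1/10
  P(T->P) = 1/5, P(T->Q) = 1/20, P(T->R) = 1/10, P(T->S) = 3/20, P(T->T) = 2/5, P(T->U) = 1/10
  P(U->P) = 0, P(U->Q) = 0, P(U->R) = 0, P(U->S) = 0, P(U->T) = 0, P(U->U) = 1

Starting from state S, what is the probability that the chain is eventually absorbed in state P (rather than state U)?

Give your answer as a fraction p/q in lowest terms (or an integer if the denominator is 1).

Answer: 454/565

Derivation:
Let a_i = P(absorbed in P | start in state i).
Boundary conditions: a_P = 1, a_U = 0.
For each transient state i, a_i = sum_j P(i->j) * a_j:
  a_Q = 1/10*a_P + 1/5*a_Q + 1/5*a_R + 1/10*a_S + 1/5*a_T + 1/5*a_U
  a_R = 3/10*a_P + 0*a_Q + 1/4*a_R + 7/20*a_S + 1/10*a_T + 0*a_U
  a_S = 7/20*a_P + 1/20*a_Q + 2/5*a_R + 0*a_S + 1/10*a_T + 1/10*a_U
  a_T = 1/5*a_P + 1/20*a_Q + 1/10*a_R + 3/20*a_S + 2/5*a_T + 1/10*a_U

Substituting a_P = 1 and a_U = 0, rearrange to (I - Q) a = r where r[i] = P(i -> P):
  [4/5, -1/5, -1/10, -1/5] . (a_Q, a_R, a_S, a_T) = 1/10
  [0, 3/4, -7/20, -1/10] . (a_Q, a_R, a_S, a_T) = 3/10
  [-1/20, -2/5, 1, -1/10] . (a_Q, a_R, a_S, a_T) = 7/20
  [-1/20, -1/10, -3/20, 3/5] . (a_Q, a_R, a_S, a_T) = 1/5

Solving yields:
  a_Q = 354/565
  a_R = 493/565
  a_S = 454/565
  a_T = 827/1130

Starting state is S, so the absorption probability is a_S = 454/565.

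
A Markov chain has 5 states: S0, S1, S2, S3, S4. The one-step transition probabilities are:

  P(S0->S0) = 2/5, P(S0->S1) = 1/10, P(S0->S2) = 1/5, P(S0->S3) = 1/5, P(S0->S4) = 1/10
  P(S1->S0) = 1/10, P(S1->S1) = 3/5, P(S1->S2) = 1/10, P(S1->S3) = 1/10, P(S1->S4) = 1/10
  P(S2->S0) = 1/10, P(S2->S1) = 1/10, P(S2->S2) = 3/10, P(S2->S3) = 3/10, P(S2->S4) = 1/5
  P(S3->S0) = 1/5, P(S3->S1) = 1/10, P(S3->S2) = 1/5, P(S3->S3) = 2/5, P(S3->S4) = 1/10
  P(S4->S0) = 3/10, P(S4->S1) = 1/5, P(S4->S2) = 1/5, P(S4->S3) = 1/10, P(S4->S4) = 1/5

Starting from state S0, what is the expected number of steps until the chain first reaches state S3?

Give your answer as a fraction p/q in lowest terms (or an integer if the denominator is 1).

Answer: 2030/373

Derivation:
Let h_i = expected steps to first reach S3 from state i.
Boundary: h_S3 = 0.
First-step equations for the other states:
  h_S0 = 1 + 2/5*h_S0 + 1/10*h_S1 + 1/5*h_S2 + 1/5*h_S3 + 1/10*h_S4
  h_S1 = 1 + 1/10*h_S0 + 3/5*h_S1 + 1/10*h_S2 + 1/10*h_S3 + 1/10*h_S4
  h_S2 = 1 + 1/10*h_S0 + 1/10*h_S1 + 3/10*h_S2 + 3/10*h_S3 + 1/5*h_S4
  h_S4 = 1 + 3/10*h_S0 + 1/5*h_S1 + 1/5*h_S2 + 1/10*h_S3 + 1/5*h_S4

Substituting h_S3 = 0 and rearranging gives the linear system (I - Q) h = 1:
  [3/5, -1/10, -1/5, -1/10] . (h_S0, h_S1, h_S2, h_S4) = 1
  [-1/10, 2/5, -1/10, -1/10] . (h_S0, h_S1, h_S2, h_S4) = 1
  [-1/10, -1/10, 7/10, -1/5] . (h_S0, h_S1, h_S2, h_S4) = 1
  [-3/10, -1/5, -1/5, 4/5] . (h_S0, h_S1, h_S2, h_S4) = 1

Solving yields:
  h_S0 = 2030/373
  h_S1 = 2475/373
  h_S2 = 1835/373
  h_S4 = 2305/373

Starting state is S0, so the expected hitting time is h_S0 = 2030/373.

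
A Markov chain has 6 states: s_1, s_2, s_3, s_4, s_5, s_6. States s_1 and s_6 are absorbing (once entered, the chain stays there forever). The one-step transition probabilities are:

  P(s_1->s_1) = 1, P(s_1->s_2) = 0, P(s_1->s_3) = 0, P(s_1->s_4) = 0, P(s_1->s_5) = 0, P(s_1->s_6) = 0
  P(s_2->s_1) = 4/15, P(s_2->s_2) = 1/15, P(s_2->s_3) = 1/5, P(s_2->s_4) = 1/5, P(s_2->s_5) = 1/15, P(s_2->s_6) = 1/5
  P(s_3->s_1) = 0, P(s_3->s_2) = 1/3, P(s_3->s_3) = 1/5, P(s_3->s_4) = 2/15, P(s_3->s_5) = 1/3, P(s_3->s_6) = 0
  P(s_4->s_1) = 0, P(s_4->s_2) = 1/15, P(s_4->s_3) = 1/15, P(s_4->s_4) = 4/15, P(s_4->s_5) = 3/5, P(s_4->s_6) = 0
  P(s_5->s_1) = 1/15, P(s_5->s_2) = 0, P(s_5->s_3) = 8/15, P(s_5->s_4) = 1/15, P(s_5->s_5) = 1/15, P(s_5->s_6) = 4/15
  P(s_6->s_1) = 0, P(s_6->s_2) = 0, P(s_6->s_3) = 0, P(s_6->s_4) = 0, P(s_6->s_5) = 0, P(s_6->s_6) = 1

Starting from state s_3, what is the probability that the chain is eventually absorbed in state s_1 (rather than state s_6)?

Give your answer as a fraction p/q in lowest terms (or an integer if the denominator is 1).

Let a_i = P(absorbed in s_1 | start in state i).
Boundary conditions: a_s_1 = 1, a_s_6 = 0.
For each transient state i, a_i = sum_j P(i->j) * a_j:
  a_s_2 = 4/15*a_s_1 + 1/15*a_s_2 + 1/5*a_s_3 + 1/5*a_s_4 + 1/15*a_s_5 + 1/5*a_s_6
  a_s_3 = 0*a_s_1 + 1/3*a_s_2 + 1/5*a_s_3 + 2/15*a_s_4 + 1/3*a_s_5 + 0*a_s_6
  a_s_4 = 0*a_s_1 + 1/15*a_s_2 + 1/15*a_s_3 + 4/15*a_s_4 + 3/5*a_s_5 + 0*a_s_6
  a_s_5 = 1/15*a_s_1 + 0*a_s_2 + 8/15*a_s_3 + 1/15*a_s_4 + 1/15*a_s_5 + 4/15*a_s_6

Substituting a_s_1 = 1 and a_s_6 = 0, rearrange to (I - Q) a = r where r[i] = P(i -> s_1):
  [14/15, -1/5, -1/5, -1/15] . (a_s_2, a_s_3, a_s_4, a_s_5) = 4/15
  [-1/3, 4/5, -2/15, -1/3] . (a_s_2, a_s_3, a_s_4, a_s_5) = 0
  [-1/15, -1/15, 11/15, -3/5] . (a_s_2, a_s_3, a_s_4, a_s_5) = 0
  [0, -8/15, -1/15, 14/15] . (a_s_2, a_s_3, a_s_4, a_s_5) = 1/15

Solving yields:
  a_s_2 = 5180/11301
  a_s_3 = 4231/11301
  a_s_4 = 1237/3767
  a_s_5 = 3490/11301

Starting state is s_3, so the absorption probability is a_s_3 = 4231/11301.

Answer: 4231/11301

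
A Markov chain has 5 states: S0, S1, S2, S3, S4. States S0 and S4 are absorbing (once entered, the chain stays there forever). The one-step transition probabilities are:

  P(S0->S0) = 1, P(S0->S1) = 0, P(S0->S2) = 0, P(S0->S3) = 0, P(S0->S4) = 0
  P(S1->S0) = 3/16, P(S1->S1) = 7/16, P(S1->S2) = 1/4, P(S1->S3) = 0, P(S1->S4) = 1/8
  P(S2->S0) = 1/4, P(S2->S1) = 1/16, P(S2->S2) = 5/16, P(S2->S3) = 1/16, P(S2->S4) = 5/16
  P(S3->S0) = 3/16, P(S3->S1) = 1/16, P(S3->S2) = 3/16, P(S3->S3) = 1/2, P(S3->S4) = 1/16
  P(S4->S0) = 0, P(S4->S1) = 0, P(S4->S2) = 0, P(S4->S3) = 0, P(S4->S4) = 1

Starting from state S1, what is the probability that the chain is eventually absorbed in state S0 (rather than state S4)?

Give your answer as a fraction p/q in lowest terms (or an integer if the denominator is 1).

Let a_i = P(absorbed in S0 | start in state i).
Boundary conditions: a_S0 = 1, a_S4 = 0.
For each transient state i, a_i = sum_j P(i->j) * a_j:
  a_S1 = 3/16*a_S0 + 7/16*a_S1 + 1/4*a_S2 + 0*a_S3 + 1/8*a_S4
  a_S2 = 1/4*a_S0 + 1/16*a_S1 + 5/16*a_S2 + 1/16*a_S3 + 5/16*a_S4
  a_S3 = 3/16*a_S0 + 1/16*a_S1 + 3/16*a_S2 + 1/2*a_S3 + 1/16*a_S4

Substituting a_S0 = 1 and a_S4 = 0, rearrange to (I - Q) a = r where r[i] = P(i -> S0):
  [9/16, -1/4, 0] . (a_S1, a_S2, a_S3) = 3/16
  [-1/16, 11/16, -1/16] . (a_S1, a_S2, a_S3) = 1/4
  [-1/16, -3/16, 1/2] . (a_S1, a_S2, a_S3) = 3/16

Solving yields:
  a_S1 = 395/729
  a_S2 = 38/81
  a_S3 = 451/729

Starting state is S1, so the absorption probability is a_S1 = 395/729.

Answer: 395/729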